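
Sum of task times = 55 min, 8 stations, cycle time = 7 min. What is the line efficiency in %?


Formula: Efficiency = Sum of Task Times / (N_stations * CT) * 100
Total station capacity = 8 stations * 7 min = 56 min
Efficiency = 55 / 56 * 100 = 98.2%

98.2%


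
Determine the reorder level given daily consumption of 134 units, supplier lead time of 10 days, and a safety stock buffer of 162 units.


Formula: ROP = (Daily Demand * Lead Time) + Safety Stock
Demand during lead time = 134 * 10 = 1340 units
ROP = 1340 + 162 = 1502 units

1502 units


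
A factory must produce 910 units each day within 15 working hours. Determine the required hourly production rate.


Formula: Production Rate = Daily Demand / Available Hours
Rate = 910 units/day / 15 hours/day
Rate = 60.7 units/hour

60.7 units/hour


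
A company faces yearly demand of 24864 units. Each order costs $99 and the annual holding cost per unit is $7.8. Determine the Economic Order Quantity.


Formula: EOQ = sqrt(2 * D * S / H)
Numerator: 2 * 24864 * 99 = 4923072
2DS/H = 4923072 / 7.8 = 631163.1
EOQ = sqrt(631163.1) = 794.5 units

794.5 units


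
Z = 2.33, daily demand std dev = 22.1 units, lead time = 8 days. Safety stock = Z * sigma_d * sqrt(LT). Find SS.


Formula: SS = z * sigma_d * sqrt(LT)
sqrt(LT) = sqrt(8) = 2.8284
SS = 2.33 * 22.1 * 2.8284
SS = 145.6 units

145.6 units


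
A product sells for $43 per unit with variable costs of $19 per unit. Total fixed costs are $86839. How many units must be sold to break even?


Formula: BEQ = Fixed Costs / (Price - Variable Cost)
Contribution margin = $43 - $19 = $24/unit
BEQ = ceil($86839 / $24/unit) = ceil(3618.29) = 3619 units

3619 units


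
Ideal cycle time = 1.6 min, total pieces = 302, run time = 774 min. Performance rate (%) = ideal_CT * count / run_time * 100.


Formula: Performance = (Ideal CT * Total Count) / Run Time * 100
Ideal output time = 1.6 * 302 = 483.2 min
Performance = 483.2 / 774 * 100 = 62.4%

62.4%


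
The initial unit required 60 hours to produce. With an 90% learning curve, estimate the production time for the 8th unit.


Formula: T_n = T_1 * (learning_rate)^(log2(n)) where learning_rate = rate/100
Doublings = log2(8) = 3
T_n = 60 * 0.9^3
T_n = 60 * 0.729 = 43.7 hours

43.7 hours


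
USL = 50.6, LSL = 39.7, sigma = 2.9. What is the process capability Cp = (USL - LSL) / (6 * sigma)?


Cp = (50.6 - 39.7) / (6 * 2.9)

0.63


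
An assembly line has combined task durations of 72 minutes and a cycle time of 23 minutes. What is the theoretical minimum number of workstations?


Formula: N_min = ceil(Sum of Task Times / Cycle Time)
N_min = ceil(72 min / 23 min) = ceil(3.1304)
N_min = 4 stations

4


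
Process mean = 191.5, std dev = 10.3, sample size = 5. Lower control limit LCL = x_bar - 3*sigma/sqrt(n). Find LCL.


LCL = 191.5 - 3 * 10.3 / sqrt(5)

177.68


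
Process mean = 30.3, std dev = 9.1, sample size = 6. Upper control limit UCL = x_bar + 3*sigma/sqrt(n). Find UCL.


UCL = 30.3 + 3 * 9.1 / sqrt(6)

41.45


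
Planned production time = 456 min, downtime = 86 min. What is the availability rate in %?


Formula: Availability = (Planned Time - Downtime) / Planned Time * 100
Uptime = 456 - 86 = 370 min
Availability = 370 / 456 * 100 = 81.1%

81.1%


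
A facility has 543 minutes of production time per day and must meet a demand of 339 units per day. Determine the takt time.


Formula: Takt Time = Available Production Time / Customer Demand
Takt = 543 min/day / 339 units/day
Takt = 1.6 min/unit

1.6 min/unit


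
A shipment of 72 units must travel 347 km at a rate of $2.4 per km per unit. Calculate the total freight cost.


TC = dist * cost * units = 347 * 2.4 * 72 = $59961.60

$59961.60


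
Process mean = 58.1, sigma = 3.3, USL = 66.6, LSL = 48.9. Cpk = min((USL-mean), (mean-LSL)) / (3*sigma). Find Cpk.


Cpu = (66.6 - 58.1) / (3 * 3.3) = 0.86
Cpl = (58.1 - 48.9) / (3 * 3.3) = 0.93
Cpk = min(0.86, 0.93) = 0.86

0.86


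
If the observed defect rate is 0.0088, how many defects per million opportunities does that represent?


DPMO = defect_rate * 1000000 = 0.0088 * 1000000

8800


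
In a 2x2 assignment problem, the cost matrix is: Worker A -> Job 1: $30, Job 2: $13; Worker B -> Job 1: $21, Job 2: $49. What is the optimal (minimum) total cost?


Option 1: A->1 + B->2 = $30 + $49 = $79
Option 2: A->2 + B->1 = $13 + $21 = $34
Min cost = min($79, $34) = $34

$34


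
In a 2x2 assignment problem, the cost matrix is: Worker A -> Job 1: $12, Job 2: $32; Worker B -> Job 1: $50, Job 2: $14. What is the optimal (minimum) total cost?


Option 1: A->1 + B->2 = $12 + $14 = $26
Option 2: A->2 + B->1 = $32 + $50 = $82
Min cost = min($26, $82) = $26

$26


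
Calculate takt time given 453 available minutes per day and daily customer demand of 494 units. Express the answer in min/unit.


Formula: Takt Time = Available Production Time / Customer Demand
Takt = 453 min/day / 494 units/day
Takt = 0.92 min/unit

0.92 min/unit


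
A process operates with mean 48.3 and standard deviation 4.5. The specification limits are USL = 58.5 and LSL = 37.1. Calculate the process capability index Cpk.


Cpu = (58.5 - 48.3) / (3 * 4.5) = 0.76
Cpl = (48.3 - 37.1) / (3 * 4.5) = 0.83
Cpk = min(0.76, 0.83) = 0.76

0.76


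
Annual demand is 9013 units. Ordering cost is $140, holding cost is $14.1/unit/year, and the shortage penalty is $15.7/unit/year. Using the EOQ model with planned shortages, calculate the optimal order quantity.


Formula: EOQ* = sqrt(2DS/H) * sqrt((H+P)/P)
Base EOQ = sqrt(2*9013*140/14.1) = 423.06 units
Correction = sqrt((14.1+15.7)/15.7) = 1.37771
EOQ* = 423.06 * 1.37771 = 582.9 units

582.9 units


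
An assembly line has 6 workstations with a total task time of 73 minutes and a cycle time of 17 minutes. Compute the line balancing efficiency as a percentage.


Formula: Efficiency = Sum of Task Times / (N_stations * CT) * 100
Total station capacity = 6 stations * 17 min = 102 min
Efficiency = 73 / 102 * 100 = 71.6%

71.6%


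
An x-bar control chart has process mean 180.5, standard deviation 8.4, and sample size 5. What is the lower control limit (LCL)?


LCL = 180.5 - 3 * 8.4 / sqrt(5)

169.23


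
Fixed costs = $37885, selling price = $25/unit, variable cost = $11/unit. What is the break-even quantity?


Formula: BEQ = Fixed Costs / (Price - Variable Cost)
Contribution margin = $25 - $11 = $14/unit
BEQ = ceil($37885 / $14/unit) = ceil(2706.07) = 2707 units

2707 units


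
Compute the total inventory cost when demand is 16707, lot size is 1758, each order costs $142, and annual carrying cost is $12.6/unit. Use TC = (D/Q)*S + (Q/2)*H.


TC = 16707/1758 * 142 + 1758/2 * 12.6

$12424.88


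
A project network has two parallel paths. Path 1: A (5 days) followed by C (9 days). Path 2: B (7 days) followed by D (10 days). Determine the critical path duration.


Path 1 = 5 + 9 = 14 days
Path 2 = 7 + 10 = 17 days
Duration = max(14, 17) = 17 days

17 days


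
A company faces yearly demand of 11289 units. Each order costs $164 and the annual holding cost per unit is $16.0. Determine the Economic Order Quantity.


Formula: EOQ = sqrt(2 * D * S / H)
Numerator: 2 * 11289 * 164 = 3702792
2DS/H = 3702792 / 16.0 = 231424.5
EOQ = sqrt(231424.5) = 481.1 units

481.1 units


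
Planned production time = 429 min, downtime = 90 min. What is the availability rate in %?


Formula: Availability = (Planned Time - Downtime) / Planned Time * 100
Uptime = 429 - 90 = 339 min
Availability = 339 / 429 * 100 = 79.0%

79.0%


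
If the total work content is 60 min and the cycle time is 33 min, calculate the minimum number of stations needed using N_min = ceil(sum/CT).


Formula: N_min = ceil(Sum of Task Times / Cycle Time)
N_min = ceil(60 min / 33 min) = ceil(1.8182)
N_min = 2 stations

2


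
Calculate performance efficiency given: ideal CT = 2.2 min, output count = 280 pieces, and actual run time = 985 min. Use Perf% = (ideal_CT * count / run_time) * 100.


Formula: Performance = (Ideal CT * Total Count) / Run Time * 100
Ideal output time = 2.2 * 280 = 616.0 min
Performance = 616.0 / 985 * 100 = 62.5%

62.5%


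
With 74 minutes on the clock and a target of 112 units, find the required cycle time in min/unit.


Formula: CT = Available Time / Number of Units
CT = 74 min / 112 units
CT = 0.66 min/unit

0.66 min/unit


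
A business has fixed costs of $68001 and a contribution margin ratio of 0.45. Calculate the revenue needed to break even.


Formula: BER = Fixed Costs / Contribution Margin Ratio
BER = $68001 / 0.45
BER = $151113.33 (to the nearest cent)

$151113.33


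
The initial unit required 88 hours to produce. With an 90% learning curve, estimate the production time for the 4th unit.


Formula: T_n = T_1 * (learning_rate)^(log2(n)) where learning_rate = rate/100
Doublings = log2(4) = 2
T_n = 88 * 0.9^2
T_n = 88 * 0.81 = 71.3 hours

71.3 hours


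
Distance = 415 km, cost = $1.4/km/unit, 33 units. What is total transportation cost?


TC = dist * cost * units = 415 * 1.4 * 33 = $19173.00

$19173.00


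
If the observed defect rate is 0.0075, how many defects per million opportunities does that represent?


DPMO = defect_rate * 1000000 = 0.0075 * 1000000

7500


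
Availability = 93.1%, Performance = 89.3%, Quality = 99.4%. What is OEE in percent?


Formula: OEE = Availability * Performance * Quality / 10000
A * P = 93.1% * 89.3% / 100 = 83.14%
OEE = 83.14% * 99.4% / 100 = 82.6%

82.6%


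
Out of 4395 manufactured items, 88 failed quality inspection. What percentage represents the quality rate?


Formula: Quality Rate = Good Pieces / Total Pieces * 100
Good pieces = 4395 - 88 = 4307
QR = 4307 / 4395 * 100 = 98.0%

98.0%


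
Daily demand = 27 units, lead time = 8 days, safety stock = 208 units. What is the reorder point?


Formula: ROP = (Daily Demand * Lead Time) + Safety Stock
Demand during lead time = 27 * 8 = 216 units
ROP = 216 + 208 = 424 units

424 units


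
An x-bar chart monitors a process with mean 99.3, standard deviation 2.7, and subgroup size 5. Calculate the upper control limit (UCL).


UCL = 99.3 + 3 * 2.7 / sqrt(5)

102.92


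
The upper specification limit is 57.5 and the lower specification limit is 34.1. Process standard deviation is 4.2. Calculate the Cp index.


Cp = (57.5 - 34.1) / (6 * 4.2)

0.93


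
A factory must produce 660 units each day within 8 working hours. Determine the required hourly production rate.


Formula: Production Rate = Daily Demand / Available Hours
Rate = 660 units/day / 8 hours/day
Rate = 82.5 units/hour

82.5 units/hour


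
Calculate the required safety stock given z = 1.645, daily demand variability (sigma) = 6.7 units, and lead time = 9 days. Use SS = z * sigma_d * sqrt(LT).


Formula: SS = z * sigma_d * sqrt(LT)
sqrt(LT) = sqrt(9) = 3.0
SS = 1.645 * 6.7 * 3.0
SS = 33.1 units

33.1 units


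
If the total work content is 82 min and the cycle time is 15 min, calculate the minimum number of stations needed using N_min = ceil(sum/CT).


Formula: N_min = ceil(Sum of Task Times / Cycle Time)
N_min = ceil(82 min / 15 min) = ceil(5.4667)
N_min = 6 stations

6


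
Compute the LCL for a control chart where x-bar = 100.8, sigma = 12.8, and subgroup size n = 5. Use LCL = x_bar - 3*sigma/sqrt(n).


LCL = 100.8 - 3 * 12.8 / sqrt(5)

83.63


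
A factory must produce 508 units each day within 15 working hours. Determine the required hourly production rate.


Formula: Production Rate = Daily Demand / Available Hours
Rate = 508 units/day / 15 hours/day
Rate = 33.9 units/hour

33.9 units/hour


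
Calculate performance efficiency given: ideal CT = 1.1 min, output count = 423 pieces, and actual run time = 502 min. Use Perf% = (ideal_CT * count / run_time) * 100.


Formula: Performance = (Ideal CT * Total Count) / Run Time * 100
Ideal output time = 1.1 * 423 = 465.3 min
Performance = 465.3 / 502 * 100 = 92.7%

92.7%


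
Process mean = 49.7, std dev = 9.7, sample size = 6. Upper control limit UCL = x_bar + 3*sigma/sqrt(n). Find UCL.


UCL = 49.7 + 3 * 9.7 / sqrt(6)

61.58


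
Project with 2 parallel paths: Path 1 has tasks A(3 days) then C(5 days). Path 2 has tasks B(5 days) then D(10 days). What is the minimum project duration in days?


Path 1 = 3 + 5 = 8 days
Path 2 = 5 + 10 = 15 days
Duration = max(8, 15) = 15 days

15 days


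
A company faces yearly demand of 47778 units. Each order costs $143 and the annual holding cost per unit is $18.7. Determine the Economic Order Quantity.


Formula: EOQ = sqrt(2 * D * S / H)
Numerator: 2 * 47778 * 143 = 13664508
2DS/H = 13664508 / 18.7 = 730722.4
EOQ = sqrt(730722.4) = 854.8 units

854.8 units


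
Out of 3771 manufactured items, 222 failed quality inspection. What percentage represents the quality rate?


Formula: Quality Rate = Good Pieces / Total Pieces * 100
Good pieces = 3771 - 222 = 3549
QR = 3549 / 3771 * 100 = 94.1%

94.1%


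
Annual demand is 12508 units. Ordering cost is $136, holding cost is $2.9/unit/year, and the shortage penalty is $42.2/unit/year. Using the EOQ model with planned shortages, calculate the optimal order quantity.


Formula: EOQ* = sqrt(2DS/H) * sqrt((H+P)/P)
Base EOQ = sqrt(2*12508*136/2.9) = 1083.13 units
Correction = sqrt((2.9+42.2)/42.2) = 1.03379
EOQ* = 1083.13 * 1.03379 = 1119.7 units

1119.7 units


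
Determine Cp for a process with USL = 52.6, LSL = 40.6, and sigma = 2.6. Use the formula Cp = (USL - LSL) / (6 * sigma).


Cp = (52.6 - 40.6) / (6 * 2.6)

0.77


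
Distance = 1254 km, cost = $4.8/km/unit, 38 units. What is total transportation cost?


TC = dist * cost * units = 1254 * 4.8 * 38 = $228729.60

$228729.60


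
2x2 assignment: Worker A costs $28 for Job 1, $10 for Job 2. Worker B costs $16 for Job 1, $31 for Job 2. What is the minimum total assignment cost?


Option 1: A->1 + B->2 = $28 + $31 = $59
Option 2: A->2 + B->1 = $10 + $16 = $26
Min cost = min($59, $26) = $26

$26


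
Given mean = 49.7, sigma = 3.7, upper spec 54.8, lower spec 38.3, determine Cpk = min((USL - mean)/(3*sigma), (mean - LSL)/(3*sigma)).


Cpu = (54.8 - 49.7) / (3 * 3.7) = 0.46
Cpl = (49.7 - 38.3) / (3 * 3.7) = 1.03
Cpk = min(0.46, 1.03) = 0.46

0.46


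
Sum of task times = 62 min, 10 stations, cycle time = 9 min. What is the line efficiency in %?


Formula: Efficiency = Sum of Task Times / (N_stations * CT) * 100
Total station capacity = 10 stations * 9 min = 90 min
Efficiency = 62 / 90 * 100 = 68.9%

68.9%


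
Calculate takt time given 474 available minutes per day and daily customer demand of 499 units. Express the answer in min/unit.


Formula: Takt Time = Available Production Time / Customer Demand
Takt = 474 min/day / 499 units/day
Takt = 0.95 min/unit

0.95 min/unit


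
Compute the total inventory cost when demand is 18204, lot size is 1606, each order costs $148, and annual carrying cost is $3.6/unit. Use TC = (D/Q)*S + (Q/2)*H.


TC = 18204/1606 * 148 + 1606/2 * 3.6

$4568.38


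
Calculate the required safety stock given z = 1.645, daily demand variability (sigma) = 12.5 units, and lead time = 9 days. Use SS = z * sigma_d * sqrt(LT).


Formula: SS = z * sigma_d * sqrt(LT)
sqrt(LT) = sqrt(9) = 3.0
SS = 1.645 * 12.5 * 3.0
SS = 61.7 units

61.7 units


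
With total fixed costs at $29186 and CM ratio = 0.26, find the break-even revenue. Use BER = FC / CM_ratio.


Formula: BER = Fixed Costs / Contribution Margin Ratio
BER = $29186 / 0.26
BER = $112253.85 (to the nearest cent)

$112253.85


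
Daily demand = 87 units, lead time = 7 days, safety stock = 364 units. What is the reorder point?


Formula: ROP = (Daily Demand * Lead Time) + Safety Stock
Demand during lead time = 87 * 7 = 609 units
ROP = 609 + 364 = 973 units

973 units


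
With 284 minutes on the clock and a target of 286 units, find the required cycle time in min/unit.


Formula: CT = Available Time / Number of Units
CT = 284 min / 286 units
CT = 0.99 min/unit

0.99 min/unit


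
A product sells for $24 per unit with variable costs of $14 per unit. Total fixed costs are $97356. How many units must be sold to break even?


Formula: BEQ = Fixed Costs / (Price - Variable Cost)
Contribution margin = $24 - $14 = $10/unit
BEQ = ceil($97356 / $10/unit) = ceil(9735.6) = 9736 units

9736 units


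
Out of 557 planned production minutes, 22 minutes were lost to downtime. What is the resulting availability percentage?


Formula: Availability = (Planned Time - Downtime) / Planned Time * 100
Uptime = 557 - 22 = 535 min
Availability = 535 / 557 * 100 = 96.1%

96.1%


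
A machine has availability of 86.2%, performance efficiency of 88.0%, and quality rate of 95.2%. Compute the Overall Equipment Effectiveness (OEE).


Formula: OEE = Availability * Performance * Quality / 10000
A * P = 86.2% * 88.0% / 100 = 75.86%
OEE = 75.86% * 95.2% / 100 = 72.2%

72.2%


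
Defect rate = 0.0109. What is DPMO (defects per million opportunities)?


DPMO = defect_rate * 1000000 = 0.0109 * 1000000

10900


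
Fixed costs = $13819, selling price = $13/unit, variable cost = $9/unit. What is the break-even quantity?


Formula: BEQ = Fixed Costs / (Price - Variable Cost)
Contribution margin = $13 - $9 = $4/unit
BEQ = ceil($13819 / $4/unit) = ceil(3454.75) = 3455 units

3455 units


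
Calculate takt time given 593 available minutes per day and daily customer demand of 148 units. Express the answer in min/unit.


Formula: Takt Time = Available Production Time / Customer Demand
Takt = 593 min/day / 148 units/day
Takt = 4.01 min/unit

4.01 min/unit


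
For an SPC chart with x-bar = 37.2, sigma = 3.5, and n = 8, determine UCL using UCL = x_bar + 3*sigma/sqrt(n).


UCL = 37.2 + 3 * 3.5 / sqrt(8)

40.91


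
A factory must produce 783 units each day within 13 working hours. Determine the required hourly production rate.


Formula: Production Rate = Daily Demand / Available Hours
Rate = 783 units/day / 13 hours/day
Rate = 60.2 units/hour

60.2 units/hour


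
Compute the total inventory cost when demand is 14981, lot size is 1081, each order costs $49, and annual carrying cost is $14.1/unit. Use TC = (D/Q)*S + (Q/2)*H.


TC = 14981/1081 * 49 + 1081/2 * 14.1

$8300.11


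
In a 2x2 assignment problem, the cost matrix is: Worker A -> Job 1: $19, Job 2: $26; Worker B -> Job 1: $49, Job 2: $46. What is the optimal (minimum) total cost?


Option 1: A->1 + B->2 = $19 + $46 = $65
Option 2: A->2 + B->1 = $26 + $49 = $75
Min cost = min($65, $75) = $65

$65


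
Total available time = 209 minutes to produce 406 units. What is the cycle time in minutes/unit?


Formula: CT = Available Time / Number of Units
CT = 209 min / 406 units
CT = 0.51 min/unit

0.51 min/unit


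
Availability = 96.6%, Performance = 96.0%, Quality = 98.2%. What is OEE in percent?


Formula: OEE = Availability * Performance * Quality / 10000
A * P = 96.6% * 96.0% / 100 = 92.74%
OEE = 92.74% * 98.2% / 100 = 91.1%

91.1%


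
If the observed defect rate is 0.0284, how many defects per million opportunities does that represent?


DPMO = defect_rate * 1000000 = 0.0284 * 1000000

28400


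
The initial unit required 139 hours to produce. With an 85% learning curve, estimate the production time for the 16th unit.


Formula: T_n = T_1 * (learning_rate)^(log2(n)) where learning_rate = rate/100
Doublings = log2(16) = 4
T_n = 139 * 0.85^4
T_n = 139 * 0.522 = 72.6 hours

72.6 hours


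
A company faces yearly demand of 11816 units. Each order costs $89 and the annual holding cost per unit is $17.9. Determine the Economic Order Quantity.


Formula: EOQ = sqrt(2 * D * S / H)
Numerator: 2 * 11816 * 89 = 2103248
2DS/H = 2103248 / 17.9 = 117499.9
EOQ = sqrt(117499.9) = 342.8 units

342.8 units


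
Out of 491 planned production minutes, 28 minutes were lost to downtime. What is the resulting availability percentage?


Formula: Availability = (Planned Time - Downtime) / Planned Time * 100
Uptime = 491 - 28 = 463 min
Availability = 463 / 491 * 100 = 94.3%

94.3%


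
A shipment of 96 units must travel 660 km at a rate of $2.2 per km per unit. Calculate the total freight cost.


TC = dist * cost * units = 660 * 2.2 * 96 = $139392.00

$139392.00


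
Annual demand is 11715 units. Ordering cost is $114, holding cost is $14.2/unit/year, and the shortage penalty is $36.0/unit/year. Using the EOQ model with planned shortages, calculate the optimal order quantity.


Formula: EOQ* = sqrt(2DS/H) * sqrt((H+P)/P)
Base EOQ = sqrt(2*11715*114/14.2) = 433.7 units
Correction = sqrt((14.2+36.0)/36.0) = 1.18087
EOQ* = 433.7 * 1.18087 = 512.1 units

512.1 units


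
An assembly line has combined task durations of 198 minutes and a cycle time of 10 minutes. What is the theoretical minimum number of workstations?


Formula: N_min = ceil(Sum of Task Times / Cycle Time)
N_min = ceil(198 min / 10 min) = ceil(19.8)
N_min = 20 stations

20


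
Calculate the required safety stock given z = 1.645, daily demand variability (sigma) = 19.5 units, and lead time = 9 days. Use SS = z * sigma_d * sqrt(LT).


Formula: SS = z * sigma_d * sqrt(LT)
sqrt(LT) = sqrt(9) = 3.0
SS = 1.645 * 19.5 * 3.0
SS = 96.2 units

96.2 units


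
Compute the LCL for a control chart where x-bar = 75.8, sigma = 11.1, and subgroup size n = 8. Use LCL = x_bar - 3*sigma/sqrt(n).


LCL = 75.8 - 3 * 11.1 / sqrt(8)

64.03


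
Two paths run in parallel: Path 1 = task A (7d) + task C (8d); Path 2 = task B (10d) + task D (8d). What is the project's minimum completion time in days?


Path 1 = 7 + 8 = 15 days
Path 2 = 10 + 8 = 18 days
Duration = max(15, 18) = 18 days

18 days


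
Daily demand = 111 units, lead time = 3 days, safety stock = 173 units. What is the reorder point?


Formula: ROP = (Daily Demand * Lead Time) + Safety Stock
Demand during lead time = 111 * 3 = 333 units
ROP = 333 + 173 = 506 units

506 units


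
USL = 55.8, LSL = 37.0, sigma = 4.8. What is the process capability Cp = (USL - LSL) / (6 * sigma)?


Cp = (55.8 - 37.0) / (6 * 4.8)

0.65


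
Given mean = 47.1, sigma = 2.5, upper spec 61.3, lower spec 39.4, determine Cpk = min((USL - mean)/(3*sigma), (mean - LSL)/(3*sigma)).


Cpu = (61.3 - 47.1) / (3 * 2.5) = 1.89
Cpl = (47.1 - 39.4) / (3 * 2.5) = 1.03
Cpk = min(1.89, 1.03) = 1.03

1.03


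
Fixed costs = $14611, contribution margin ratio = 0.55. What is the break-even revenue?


Formula: BER = Fixed Costs / Contribution Margin Ratio
BER = $14611 / 0.55
BER = $26565.45 (to the nearest cent)

$26565.45


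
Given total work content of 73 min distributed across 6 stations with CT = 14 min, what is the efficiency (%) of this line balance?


Formula: Efficiency = Sum of Task Times / (N_stations * CT) * 100
Total station capacity = 6 stations * 14 min = 84 min
Efficiency = 73 / 84 * 100 = 86.9%

86.9%


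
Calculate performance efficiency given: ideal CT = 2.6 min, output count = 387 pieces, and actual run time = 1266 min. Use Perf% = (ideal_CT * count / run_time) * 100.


Formula: Performance = (Ideal CT * Total Count) / Run Time * 100
Ideal output time = 2.6 * 387 = 1006.2 min
Performance = 1006.2 / 1266 * 100 = 79.5%

79.5%


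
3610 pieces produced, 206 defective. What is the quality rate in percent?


Formula: Quality Rate = Good Pieces / Total Pieces * 100
Good pieces = 3610 - 206 = 3404
QR = 3404 / 3610 * 100 = 94.3%

94.3%


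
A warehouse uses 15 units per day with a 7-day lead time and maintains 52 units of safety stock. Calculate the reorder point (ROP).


Formula: ROP = (Daily Demand * Lead Time) + Safety Stock
Demand during lead time = 15 * 7 = 105 units
ROP = 105 + 52 = 157 units

157 units


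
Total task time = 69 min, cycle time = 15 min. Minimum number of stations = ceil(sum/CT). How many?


Formula: N_min = ceil(Sum of Task Times / Cycle Time)
N_min = ceil(69 min / 15 min) = ceil(4.6)
N_min = 5 stations

5


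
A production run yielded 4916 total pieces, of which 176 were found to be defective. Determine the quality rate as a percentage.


Formula: Quality Rate = Good Pieces / Total Pieces * 100
Good pieces = 4916 - 176 = 4740
QR = 4740 / 4916 * 100 = 96.4%

96.4%


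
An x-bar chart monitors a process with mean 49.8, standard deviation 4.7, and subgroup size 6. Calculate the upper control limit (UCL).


UCL = 49.8 + 3 * 4.7 / sqrt(6)

55.56


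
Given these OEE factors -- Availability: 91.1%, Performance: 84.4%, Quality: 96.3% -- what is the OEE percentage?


Formula: OEE = Availability * Performance * Quality / 10000
A * P = 91.1% * 84.4% / 100 = 76.89%
OEE = 76.89% * 96.3% / 100 = 74.0%

74.0%


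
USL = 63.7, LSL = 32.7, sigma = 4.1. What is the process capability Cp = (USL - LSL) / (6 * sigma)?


Cp = (63.7 - 32.7) / (6 * 4.1)

1.26


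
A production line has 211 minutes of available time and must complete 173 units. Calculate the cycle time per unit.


Formula: CT = Available Time / Number of Units
CT = 211 min / 173 units
CT = 1.22 min/unit

1.22 min/unit


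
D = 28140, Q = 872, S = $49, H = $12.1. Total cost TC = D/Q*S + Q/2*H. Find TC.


TC = 28140/872 * 49 + 872/2 * 12.1

$6856.86


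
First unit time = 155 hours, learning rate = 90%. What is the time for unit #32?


Formula: T_n = T_1 * (learning_rate)^(log2(n)) where learning_rate = rate/100
Doublings = log2(32) = 5
T_n = 155 * 0.9^5
T_n = 155 * 0.5905 = 91.5 hours

91.5 hours


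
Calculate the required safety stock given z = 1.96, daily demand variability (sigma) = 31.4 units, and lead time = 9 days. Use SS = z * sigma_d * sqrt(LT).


Formula: SS = z * sigma_d * sqrt(LT)
sqrt(LT) = sqrt(9) = 3.0
SS = 1.96 * 31.4 * 3.0
SS = 184.6 units

184.6 units


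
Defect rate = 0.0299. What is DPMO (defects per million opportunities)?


DPMO = defect_rate * 1000000 = 0.0299 * 1000000

29900


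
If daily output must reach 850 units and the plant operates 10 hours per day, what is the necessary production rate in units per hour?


Formula: Production Rate = Daily Demand / Available Hours
Rate = 850 units/day / 10 hours/day
Rate = 85.0 units/hour

85.0 units/hour


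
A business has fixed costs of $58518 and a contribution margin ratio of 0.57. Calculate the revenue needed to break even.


Formula: BER = Fixed Costs / Contribution Margin Ratio
BER = $58518 / 0.57
BER = $102663.16 (to the nearest cent)

$102663.16


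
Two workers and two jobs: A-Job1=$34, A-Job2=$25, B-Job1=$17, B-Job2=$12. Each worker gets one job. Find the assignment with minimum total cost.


Option 1: A->1 + B->2 = $34 + $12 = $46
Option 2: A->2 + B->1 = $25 + $17 = $42
Min cost = min($46, $42) = $42

$42


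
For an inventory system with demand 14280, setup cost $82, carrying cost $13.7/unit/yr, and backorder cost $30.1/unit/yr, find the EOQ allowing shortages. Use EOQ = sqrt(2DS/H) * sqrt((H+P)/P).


Formula: EOQ* = sqrt(2DS/H) * sqrt((H+P)/P)
Base EOQ = sqrt(2*14280*82/13.7) = 413.45 units
Correction = sqrt((13.7+30.1)/30.1) = 1.2063
EOQ* = 413.45 * 1.2063 = 498.7 units

498.7 units


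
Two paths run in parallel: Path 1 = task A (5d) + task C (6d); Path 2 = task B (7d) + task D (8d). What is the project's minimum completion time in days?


Path 1 = 5 + 6 = 11 days
Path 2 = 7 + 8 = 15 days
Duration = max(11, 15) = 15 days

15 days


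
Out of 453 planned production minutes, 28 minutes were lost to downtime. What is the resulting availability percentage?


Formula: Availability = (Planned Time - Downtime) / Planned Time * 100
Uptime = 453 - 28 = 425 min
Availability = 425 / 453 * 100 = 93.8%

93.8%


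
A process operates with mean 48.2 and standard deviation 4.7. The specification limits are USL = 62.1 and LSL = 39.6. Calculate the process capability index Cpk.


Cpu = (62.1 - 48.2) / (3 * 4.7) = 0.99
Cpl = (48.2 - 39.6) / (3 * 4.7) = 0.61
Cpk = min(0.99, 0.61) = 0.61

0.61


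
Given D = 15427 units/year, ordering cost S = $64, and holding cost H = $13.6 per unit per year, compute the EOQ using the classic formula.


Formula: EOQ = sqrt(2 * D * S / H)
Numerator: 2 * 15427 * 64 = 1974656
2DS/H = 1974656 / 13.6 = 145195.3
EOQ = sqrt(145195.3) = 381.0 units

381.0 units


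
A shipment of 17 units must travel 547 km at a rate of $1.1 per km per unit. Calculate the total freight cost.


TC = dist * cost * units = 547 * 1.1 * 17 = $10228.90

$10228.90


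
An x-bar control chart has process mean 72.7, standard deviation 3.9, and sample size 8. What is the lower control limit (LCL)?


LCL = 72.7 - 3 * 3.9 / sqrt(8)

68.56


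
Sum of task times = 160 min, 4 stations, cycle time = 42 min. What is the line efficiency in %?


Formula: Efficiency = Sum of Task Times / (N_stations * CT) * 100
Total station capacity = 4 stations * 42 min = 168 min
Efficiency = 160 / 168 * 100 = 95.2%

95.2%


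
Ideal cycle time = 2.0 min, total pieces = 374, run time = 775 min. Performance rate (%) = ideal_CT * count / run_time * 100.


Formula: Performance = (Ideal CT * Total Count) / Run Time * 100
Ideal output time = 2.0 * 374 = 748.0 min
Performance = 748.0 / 775 * 100 = 96.5%

96.5%


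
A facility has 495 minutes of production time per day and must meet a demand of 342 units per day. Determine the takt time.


Formula: Takt Time = Available Production Time / Customer Demand
Takt = 495 min/day / 342 units/day
Takt = 1.45 min/unit

1.45 min/unit


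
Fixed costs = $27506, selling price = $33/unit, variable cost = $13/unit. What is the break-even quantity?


Formula: BEQ = Fixed Costs / (Price - Variable Cost)
Contribution margin = $33 - $13 = $20/unit
BEQ = ceil($27506 / $20/unit) = ceil(1375.3) = 1376 units

1376 units


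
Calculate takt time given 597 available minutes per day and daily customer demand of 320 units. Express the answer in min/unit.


Formula: Takt Time = Available Production Time / Customer Demand
Takt = 597 min/day / 320 units/day
Takt = 1.87 min/unit

1.87 min/unit


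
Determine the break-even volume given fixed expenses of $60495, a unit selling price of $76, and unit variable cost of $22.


Formula: BEQ = Fixed Costs / (Price - Variable Cost)
Contribution margin = $76 - $22 = $54/unit
BEQ = ceil($60495 / $54/unit) = ceil(1120.28) = 1121 units

1121 units


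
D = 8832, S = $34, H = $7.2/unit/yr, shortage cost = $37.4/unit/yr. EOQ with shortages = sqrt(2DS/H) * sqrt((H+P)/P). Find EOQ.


Formula: EOQ* = sqrt(2DS/H) * sqrt((H+P)/P)
Base EOQ = sqrt(2*8832*34/7.2) = 288.81 units
Correction = sqrt((7.2+37.4)/37.4) = 1.09202
EOQ* = 288.81 * 1.09202 = 315.4 units

315.4 units


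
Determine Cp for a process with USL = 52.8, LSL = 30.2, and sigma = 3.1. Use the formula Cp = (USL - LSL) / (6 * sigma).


Cp = (52.8 - 30.2) / (6 * 3.1)

1.22


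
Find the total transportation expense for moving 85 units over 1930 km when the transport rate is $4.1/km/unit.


TC = dist * cost * units = 1930 * 4.1 * 85 = $672605.00

$672605.00


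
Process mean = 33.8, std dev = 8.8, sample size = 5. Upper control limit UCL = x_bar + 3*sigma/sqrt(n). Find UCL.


UCL = 33.8 + 3 * 8.8 / sqrt(5)

45.61


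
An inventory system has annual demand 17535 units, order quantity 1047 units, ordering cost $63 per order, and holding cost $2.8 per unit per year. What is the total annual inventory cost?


TC = 17535/1047 * 63 + 1047/2 * 2.8

$2520.91


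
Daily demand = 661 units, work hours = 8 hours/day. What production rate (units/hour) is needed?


Formula: Production Rate = Daily Demand / Available Hours
Rate = 661 units/day / 8 hours/day
Rate = 82.6 units/hour

82.6 units/hour


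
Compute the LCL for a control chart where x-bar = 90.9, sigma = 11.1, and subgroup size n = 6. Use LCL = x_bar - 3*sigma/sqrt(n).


LCL = 90.9 - 3 * 11.1 / sqrt(6)

77.31


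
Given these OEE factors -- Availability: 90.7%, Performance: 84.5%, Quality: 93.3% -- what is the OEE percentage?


Formula: OEE = Availability * Performance * Quality / 10000
A * P = 90.7% * 84.5% / 100 = 76.64%
OEE = 76.64% * 93.3% / 100 = 71.5%

71.5%


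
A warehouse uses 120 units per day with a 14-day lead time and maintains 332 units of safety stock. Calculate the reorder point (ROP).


Formula: ROP = (Daily Demand * Lead Time) + Safety Stock
Demand during lead time = 120 * 14 = 1680 units
ROP = 1680 + 332 = 2012 units

2012 units


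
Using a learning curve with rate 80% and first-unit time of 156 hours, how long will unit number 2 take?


Formula: T_n = T_1 * (learning_rate)^(log2(n)) where learning_rate = rate/100
Doublings = log2(2) = 1
T_n = 156 * 0.8^1
T_n = 156 * 0.8 = 124.8 hours

124.8 hours


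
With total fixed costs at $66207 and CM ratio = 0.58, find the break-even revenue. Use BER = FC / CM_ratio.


Formula: BER = Fixed Costs / Contribution Margin Ratio
BER = $66207 / 0.58
BER = $114150.00 (to the nearest cent)

$114150.00


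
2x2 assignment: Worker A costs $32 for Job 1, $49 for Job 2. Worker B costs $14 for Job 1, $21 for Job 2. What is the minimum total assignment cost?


Option 1: A->1 + B->2 = $32 + $21 = $53
Option 2: A->2 + B->1 = $49 + $14 = $63
Min cost = min($53, $63) = $53

$53


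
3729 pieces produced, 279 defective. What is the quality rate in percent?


Formula: Quality Rate = Good Pieces / Total Pieces * 100
Good pieces = 3729 - 279 = 3450
QR = 3450 / 3729 * 100 = 92.5%

92.5%


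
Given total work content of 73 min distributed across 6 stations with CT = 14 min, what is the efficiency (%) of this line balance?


Formula: Efficiency = Sum of Task Times / (N_stations * CT) * 100
Total station capacity = 6 stations * 14 min = 84 min
Efficiency = 73 / 84 * 100 = 86.9%

86.9%


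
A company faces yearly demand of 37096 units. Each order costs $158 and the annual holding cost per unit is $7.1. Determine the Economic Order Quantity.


Formula: EOQ = sqrt(2 * D * S / H)
Numerator: 2 * 37096 * 158 = 11722336
2DS/H = 11722336 / 7.1 = 1651033.2
EOQ = sqrt(1651033.2) = 1284.9 units

1284.9 units


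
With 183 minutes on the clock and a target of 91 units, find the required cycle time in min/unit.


Formula: CT = Available Time / Number of Units
CT = 183 min / 91 units
CT = 2.01 min/unit

2.01 min/unit


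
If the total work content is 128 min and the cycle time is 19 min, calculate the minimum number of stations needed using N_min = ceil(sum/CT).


Formula: N_min = ceil(Sum of Task Times / Cycle Time)
N_min = ceil(128 min / 19 min) = ceil(6.7368)
N_min = 7 stations

7


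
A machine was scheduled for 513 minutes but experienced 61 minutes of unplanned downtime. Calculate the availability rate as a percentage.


Formula: Availability = (Planned Time - Downtime) / Planned Time * 100
Uptime = 513 - 61 = 452 min
Availability = 452 / 513 * 100 = 88.1%

88.1%


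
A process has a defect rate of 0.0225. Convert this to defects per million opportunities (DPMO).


DPMO = defect_rate * 1000000 = 0.0225 * 1000000

22500


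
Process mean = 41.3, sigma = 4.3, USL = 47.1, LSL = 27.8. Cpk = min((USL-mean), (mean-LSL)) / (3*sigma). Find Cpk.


Cpu = (47.1 - 41.3) / (3 * 4.3) = 0.45
Cpl = (41.3 - 27.8) / (3 * 4.3) = 1.05
Cpk = min(0.45, 1.05) = 0.45

0.45


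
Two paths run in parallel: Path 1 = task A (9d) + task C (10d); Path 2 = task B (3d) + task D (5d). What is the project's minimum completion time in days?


Path 1 = 9 + 10 = 19 days
Path 2 = 3 + 5 = 8 days
Duration = max(19, 8) = 19 days

19 days


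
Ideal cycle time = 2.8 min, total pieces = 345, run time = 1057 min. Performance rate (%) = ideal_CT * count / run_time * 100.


Formula: Performance = (Ideal CT * Total Count) / Run Time * 100
Ideal output time = 2.8 * 345 = 966.0 min
Performance = 966.0 / 1057 * 100 = 91.4%

91.4%


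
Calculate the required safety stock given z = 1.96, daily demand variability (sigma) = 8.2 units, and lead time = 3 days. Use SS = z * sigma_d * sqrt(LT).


Formula: SS = z * sigma_d * sqrt(LT)
sqrt(LT) = sqrt(3) = 1.7321
SS = 1.96 * 8.2 * 1.7321
SS = 27.8 units

27.8 units


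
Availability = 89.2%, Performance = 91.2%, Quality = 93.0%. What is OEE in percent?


Formula: OEE = Availability * Performance * Quality / 10000
A * P = 89.2% * 91.2% / 100 = 81.35%
OEE = 81.35% * 93.0% / 100 = 75.7%

75.7%


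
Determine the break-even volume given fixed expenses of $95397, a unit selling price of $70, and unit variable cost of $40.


Formula: BEQ = Fixed Costs / (Price - Variable Cost)
Contribution margin = $70 - $40 = $30/unit
BEQ = ceil($95397 / $30/unit) = ceil(3179.9) = 3180 units

3180 units


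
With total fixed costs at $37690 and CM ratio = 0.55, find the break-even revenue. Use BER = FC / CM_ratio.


Formula: BER = Fixed Costs / Contribution Margin Ratio
BER = $37690 / 0.55
BER = $68527.27 (to the nearest cent)

$68527.27


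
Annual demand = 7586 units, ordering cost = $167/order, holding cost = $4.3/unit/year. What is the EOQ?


Formula: EOQ = sqrt(2 * D * S / H)
Numerator: 2 * 7586 * 167 = 2533724
2DS/H = 2533724 / 4.3 = 589238.1
EOQ = sqrt(589238.1) = 767.6 units

767.6 units


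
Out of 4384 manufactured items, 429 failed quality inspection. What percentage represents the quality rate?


Formula: Quality Rate = Good Pieces / Total Pieces * 100
Good pieces = 4384 - 429 = 3955
QR = 3955 / 4384 * 100 = 90.2%

90.2%


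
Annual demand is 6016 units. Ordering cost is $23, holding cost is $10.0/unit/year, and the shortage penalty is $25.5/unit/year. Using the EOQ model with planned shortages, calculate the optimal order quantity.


Formula: EOQ* = sqrt(2DS/H) * sqrt((H+P)/P)
Base EOQ = sqrt(2*6016*23/10.0) = 166.35 units
Correction = sqrt((10.0+25.5)/25.5) = 1.1799
EOQ* = 166.35 * 1.1799 = 196.3 units

196.3 units


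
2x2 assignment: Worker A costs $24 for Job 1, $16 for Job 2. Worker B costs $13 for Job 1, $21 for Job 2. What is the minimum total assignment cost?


Option 1: A->1 + B->2 = $24 + $21 = $45
Option 2: A->2 + B->1 = $16 + $13 = $29
Min cost = min($45, $29) = $29

$29


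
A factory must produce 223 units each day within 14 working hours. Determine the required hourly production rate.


Formula: Production Rate = Daily Demand / Available Hours
Rate = 223 units/day / 14 hours/day
Rate = 15.9 units/hour

15.9 units/hour


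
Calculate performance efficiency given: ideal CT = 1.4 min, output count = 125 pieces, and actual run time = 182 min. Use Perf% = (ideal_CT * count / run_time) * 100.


Formula: Performance = (Ideal CT * Total Count) / Run Time * 100
Ideal output time = 1.4 * 125 = 175.0 min
Performance = 175.0 / 182 * 100 = 96.2%

96.2%


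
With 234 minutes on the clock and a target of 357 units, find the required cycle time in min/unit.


Formula: CT = Available Time / Number of Units
CT = 234 min / 357 units
CT = 0.66 min/unit

0.66 min/unit


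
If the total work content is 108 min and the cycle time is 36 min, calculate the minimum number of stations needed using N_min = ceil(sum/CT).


Formula: N_min = ceil(Sum of Task Times / Cycle Time)
N_min = ceil(108 min / 36 min) = ceil(3.0)
N_min = 3 stations

3


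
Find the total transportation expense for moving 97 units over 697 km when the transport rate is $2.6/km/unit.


TC = dist * cost * units = 697 * 2.6 * 97 = $175783.40

$175783.40


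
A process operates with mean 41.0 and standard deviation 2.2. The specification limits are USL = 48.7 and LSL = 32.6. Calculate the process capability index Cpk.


Cpu = (48.7 - 41.0) / (3 * 2.2) = 1.17
Cpl = (41.0 - 32.6) / (3 * 2.2) = 1.27
Cpk = min(1.17, 1.27) = 1.17

1.17


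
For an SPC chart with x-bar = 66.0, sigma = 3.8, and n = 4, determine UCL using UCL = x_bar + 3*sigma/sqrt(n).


UCL = 66.0 + 3 * 3.8 / sqrt(4)

71.7
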